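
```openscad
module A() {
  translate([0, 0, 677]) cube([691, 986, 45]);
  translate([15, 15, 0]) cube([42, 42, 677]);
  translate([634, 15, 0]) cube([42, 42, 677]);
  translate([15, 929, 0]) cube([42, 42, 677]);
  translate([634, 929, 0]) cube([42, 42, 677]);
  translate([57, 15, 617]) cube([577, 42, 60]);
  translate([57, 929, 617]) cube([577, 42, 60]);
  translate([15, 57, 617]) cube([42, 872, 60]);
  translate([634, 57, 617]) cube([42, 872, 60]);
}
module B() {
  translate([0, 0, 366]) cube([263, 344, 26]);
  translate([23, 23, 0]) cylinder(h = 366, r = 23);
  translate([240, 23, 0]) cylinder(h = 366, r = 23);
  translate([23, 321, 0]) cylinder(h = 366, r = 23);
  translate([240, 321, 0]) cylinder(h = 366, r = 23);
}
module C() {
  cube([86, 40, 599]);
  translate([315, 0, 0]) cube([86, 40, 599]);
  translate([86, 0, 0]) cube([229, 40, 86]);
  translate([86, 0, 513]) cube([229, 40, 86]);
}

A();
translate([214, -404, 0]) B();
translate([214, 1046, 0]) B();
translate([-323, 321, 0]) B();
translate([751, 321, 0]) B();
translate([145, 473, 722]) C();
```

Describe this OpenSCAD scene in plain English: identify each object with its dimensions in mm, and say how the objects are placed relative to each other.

A is a rectangular dining table. The top is 691×986×45 mm with its upper surface at z = 722 mm. It stands on four 42×42 mm square legs, each inset 15 mm from the nearest pair of top edges, running from the floor to the underside of the top. Four apron rails, 42 mm thick and 60 mm tall, run between adjacent legs with their top edges flush with the underside of the top and their outer faces flush with the legs' outer faces.

B is a four-legged stool. The seat is a 263×344×26 mm slab whose top surface is at z = 392 mm; four round legs, each 46 mm in diameter, run from the floor (z = 0) to the underside of the seat, each leg's axis is inset half a diameter from the nearest pair of seat edges (so the leg's bounding box is flush with the corner).

C is a rectangular picture frame lying in the x–z plane (depth along y). The opening is 229 mm wide (x) by 427 mm tall (z), surrounded by a border 86 mm wide on all four sides. The frame is 40 mm deep and is made of two full-height vertical stiles with two horizontal rails fitted between them.

Four stools sit around the table at the −y, +y, −x, +x sides. The picture frame is on top of the table, centred.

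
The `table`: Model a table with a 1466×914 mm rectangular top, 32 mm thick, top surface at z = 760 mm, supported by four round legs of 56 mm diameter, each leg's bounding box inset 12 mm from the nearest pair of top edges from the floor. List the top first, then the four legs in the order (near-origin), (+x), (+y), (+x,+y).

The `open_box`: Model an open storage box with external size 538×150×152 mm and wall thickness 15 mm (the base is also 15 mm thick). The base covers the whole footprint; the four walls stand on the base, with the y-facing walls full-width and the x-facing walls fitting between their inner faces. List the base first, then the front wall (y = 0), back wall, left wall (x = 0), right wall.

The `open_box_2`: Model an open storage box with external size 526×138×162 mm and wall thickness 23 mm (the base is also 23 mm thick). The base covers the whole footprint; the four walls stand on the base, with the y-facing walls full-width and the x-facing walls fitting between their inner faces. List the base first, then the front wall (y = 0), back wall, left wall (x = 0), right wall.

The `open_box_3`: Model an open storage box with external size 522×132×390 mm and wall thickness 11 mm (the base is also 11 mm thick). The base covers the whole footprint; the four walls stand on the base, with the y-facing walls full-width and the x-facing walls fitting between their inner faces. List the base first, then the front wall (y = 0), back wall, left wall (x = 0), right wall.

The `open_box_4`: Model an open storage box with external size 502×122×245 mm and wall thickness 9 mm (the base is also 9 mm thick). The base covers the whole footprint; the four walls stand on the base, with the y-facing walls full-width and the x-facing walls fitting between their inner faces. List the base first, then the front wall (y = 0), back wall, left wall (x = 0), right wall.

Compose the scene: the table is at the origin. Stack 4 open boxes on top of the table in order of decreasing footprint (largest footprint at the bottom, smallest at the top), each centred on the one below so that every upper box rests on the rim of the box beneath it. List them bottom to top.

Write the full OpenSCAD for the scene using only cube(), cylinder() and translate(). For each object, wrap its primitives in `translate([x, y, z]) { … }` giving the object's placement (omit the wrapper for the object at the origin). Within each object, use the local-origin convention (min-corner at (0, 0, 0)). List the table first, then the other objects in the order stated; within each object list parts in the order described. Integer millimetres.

translate([0, 0, 728]) cube([1466, 914, 32]);
translate([40, 40, 0]) cylinder(h = 728, r = 28);
translate([1426, 40, 0]) cylinder(h = 728, r = 28);
translate([40, 874, 0]) cylinder(h = 728, r = 28);
translate([1426, 874, 0]) cylinder(h = 728, r = 28);
translate([464, 382, 760]) {
  cube([538, 150, 15]);
  translate([0, 0, 15]) cube([538, 15, 137]);
  translate([0, 135, 15]) cube([538, 15, 137]);
  translate([0, 15, 15]) cube([15, 120, 137]);
  translate([523, 15, 15]) cube([15, 120, 137]);
}
translate([470, 388, 912]) {
  cube([526, 138, 23]);
  translate([0, 0, 23]) cube([526, 23, 139]);
  translate([0, 115, 23]) cube([526, 23, 139]);
  translate([0, 23, 23]) cube([23, 92, 139]);
  translate([503, 23, 23]) cube([23, 92, 139]);
}
translate([472, 391, 1074]) {
  cube([522, 132, 11]);
  translate([0, 0, 11]) cube([522, 11, 379]);
  translate([0, 121, 11]) cube([522, 11, 379]);
  translate([0, 11, 11]) cube([11, 110, 379]);
  translate([511, 11, 11]) cube([11, 110, 379]);
}
translate([482, 396, 1464]) {
  cube([502, 122, 9]);
  translate([0, 0, 9]) cube([502, 9, 236]);
  translate([0, 113, 9]) cube([502, 9, 236]);
  translate([0, 9, 9]) cube([9, 104, 236]);
  translate([493, 9, 9]) cube([9, 104, 236]);
}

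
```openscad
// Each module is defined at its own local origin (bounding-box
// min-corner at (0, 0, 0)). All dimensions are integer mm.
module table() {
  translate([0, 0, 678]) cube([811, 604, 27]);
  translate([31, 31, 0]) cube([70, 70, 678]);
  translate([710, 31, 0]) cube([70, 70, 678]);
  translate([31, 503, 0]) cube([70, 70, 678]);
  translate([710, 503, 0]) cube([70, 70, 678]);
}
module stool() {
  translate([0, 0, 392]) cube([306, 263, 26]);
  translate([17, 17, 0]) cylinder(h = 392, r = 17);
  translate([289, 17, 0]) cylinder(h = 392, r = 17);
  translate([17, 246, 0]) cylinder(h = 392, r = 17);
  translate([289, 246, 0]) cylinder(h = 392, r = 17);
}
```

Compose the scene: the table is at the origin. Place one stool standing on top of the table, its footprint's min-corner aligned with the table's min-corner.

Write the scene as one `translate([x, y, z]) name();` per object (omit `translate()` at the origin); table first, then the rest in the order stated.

table();
translate([0, 0, 705]) stool();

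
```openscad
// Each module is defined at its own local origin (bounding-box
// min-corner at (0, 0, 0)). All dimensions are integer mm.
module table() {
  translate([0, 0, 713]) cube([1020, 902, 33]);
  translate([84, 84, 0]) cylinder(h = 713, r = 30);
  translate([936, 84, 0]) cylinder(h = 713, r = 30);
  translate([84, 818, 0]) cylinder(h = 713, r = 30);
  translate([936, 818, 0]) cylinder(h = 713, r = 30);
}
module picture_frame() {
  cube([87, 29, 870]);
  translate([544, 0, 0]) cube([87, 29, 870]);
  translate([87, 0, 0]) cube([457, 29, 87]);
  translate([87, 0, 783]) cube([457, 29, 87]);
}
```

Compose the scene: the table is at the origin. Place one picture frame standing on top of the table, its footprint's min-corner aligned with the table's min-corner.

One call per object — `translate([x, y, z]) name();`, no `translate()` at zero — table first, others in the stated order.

table();
translate([0, 0, 746]) picture_frame();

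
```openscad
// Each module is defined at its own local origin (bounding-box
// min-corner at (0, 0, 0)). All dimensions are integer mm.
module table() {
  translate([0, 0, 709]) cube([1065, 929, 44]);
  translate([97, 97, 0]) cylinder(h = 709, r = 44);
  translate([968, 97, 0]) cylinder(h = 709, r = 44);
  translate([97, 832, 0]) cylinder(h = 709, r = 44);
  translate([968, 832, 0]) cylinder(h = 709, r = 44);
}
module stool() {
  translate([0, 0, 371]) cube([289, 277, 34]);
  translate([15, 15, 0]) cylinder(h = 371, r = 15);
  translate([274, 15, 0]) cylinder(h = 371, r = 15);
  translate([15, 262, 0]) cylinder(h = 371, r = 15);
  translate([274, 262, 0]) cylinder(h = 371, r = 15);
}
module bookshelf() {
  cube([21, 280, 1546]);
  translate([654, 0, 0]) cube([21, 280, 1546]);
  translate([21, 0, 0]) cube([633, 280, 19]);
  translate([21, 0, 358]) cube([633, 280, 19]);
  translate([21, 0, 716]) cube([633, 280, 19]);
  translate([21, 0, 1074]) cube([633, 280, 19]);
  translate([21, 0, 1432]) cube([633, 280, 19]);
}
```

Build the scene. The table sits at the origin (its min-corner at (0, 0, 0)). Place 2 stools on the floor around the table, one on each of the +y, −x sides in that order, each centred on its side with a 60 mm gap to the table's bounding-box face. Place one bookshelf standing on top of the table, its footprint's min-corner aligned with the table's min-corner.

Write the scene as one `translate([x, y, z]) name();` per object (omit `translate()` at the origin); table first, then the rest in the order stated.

table();
translate([388, 989, 0]) stool();
translate([-349, 326, 0]) stool();
translate([0, 0, 753]) bookshelf();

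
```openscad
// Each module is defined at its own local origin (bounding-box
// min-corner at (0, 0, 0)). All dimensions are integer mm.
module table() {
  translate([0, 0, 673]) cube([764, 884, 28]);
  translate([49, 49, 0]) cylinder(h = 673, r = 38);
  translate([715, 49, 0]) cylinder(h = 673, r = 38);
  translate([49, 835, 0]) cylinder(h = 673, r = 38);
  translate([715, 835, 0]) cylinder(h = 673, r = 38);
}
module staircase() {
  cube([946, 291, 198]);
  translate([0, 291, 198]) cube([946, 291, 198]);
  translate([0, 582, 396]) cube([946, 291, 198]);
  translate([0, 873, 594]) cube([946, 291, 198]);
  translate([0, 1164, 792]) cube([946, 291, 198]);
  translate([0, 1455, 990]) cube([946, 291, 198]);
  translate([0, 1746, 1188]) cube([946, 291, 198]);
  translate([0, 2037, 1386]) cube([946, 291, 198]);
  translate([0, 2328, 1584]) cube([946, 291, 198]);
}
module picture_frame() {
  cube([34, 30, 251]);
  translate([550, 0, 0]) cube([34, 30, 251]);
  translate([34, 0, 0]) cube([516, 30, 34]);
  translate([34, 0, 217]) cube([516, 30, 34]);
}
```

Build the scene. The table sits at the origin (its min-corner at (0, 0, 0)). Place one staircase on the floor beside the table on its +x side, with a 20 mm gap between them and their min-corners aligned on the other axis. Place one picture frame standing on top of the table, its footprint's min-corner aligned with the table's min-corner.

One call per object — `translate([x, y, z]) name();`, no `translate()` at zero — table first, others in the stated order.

table();
translate([784, 0, 0]) staircase();
translate([0, 0, 701]) picture_frame();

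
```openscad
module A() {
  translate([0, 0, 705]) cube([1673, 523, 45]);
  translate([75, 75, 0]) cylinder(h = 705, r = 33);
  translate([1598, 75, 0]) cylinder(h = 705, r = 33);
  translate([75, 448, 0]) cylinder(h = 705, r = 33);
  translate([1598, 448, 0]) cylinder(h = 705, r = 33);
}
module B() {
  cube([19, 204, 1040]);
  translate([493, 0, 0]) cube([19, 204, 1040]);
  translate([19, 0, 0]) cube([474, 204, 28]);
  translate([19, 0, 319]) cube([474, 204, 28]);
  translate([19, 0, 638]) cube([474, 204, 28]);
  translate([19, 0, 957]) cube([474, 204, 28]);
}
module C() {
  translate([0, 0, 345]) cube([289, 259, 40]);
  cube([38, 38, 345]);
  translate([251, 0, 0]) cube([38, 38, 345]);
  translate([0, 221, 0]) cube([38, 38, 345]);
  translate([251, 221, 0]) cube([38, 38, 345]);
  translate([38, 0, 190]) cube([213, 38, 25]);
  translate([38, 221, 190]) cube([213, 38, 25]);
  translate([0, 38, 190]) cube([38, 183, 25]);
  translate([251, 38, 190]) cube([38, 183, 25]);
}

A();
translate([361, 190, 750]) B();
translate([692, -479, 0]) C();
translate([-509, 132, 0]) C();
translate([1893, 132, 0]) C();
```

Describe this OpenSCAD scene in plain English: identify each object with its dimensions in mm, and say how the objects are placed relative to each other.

A is a table with a 1673×523 mm rectangular top, 45 mm thick, top surface at z = 750 mm, supported by four round legs of 66 mm diameter, each leg's bounding box inset 42 mm from the nearest pair of top edges, running from the floor.

B is an open bookshelf. Two side panels, each 19 mm thick, 204 mm deep and 1040 mm tall, stand 512 mm apart (outside-to-outside). Between them sit 4 shelves, each 28 mm thick and 204 mm deep, spanning the full gap between the sides. The bottom shelf rests on the floor (its underside at z = 0) and the clear gap between one shelf's top and the next shelf's underside is 291 mm.

C is a simple wooden stool: a rectangular seat 289 mm (x) by 259 mm (y), 40 mm thick, top face at z = 385 mm, on four square legs, each 38×38 mm in cross-section. The legs rest on z = 0, each flush with a corner of the seat. Four stretchers, 38 mm wide and 25 mm tall, connect adjacent legs with their undersides at z = 190 mm, each running between the inner faces of the legs it joins and aligned with the legs' outer faces on the other axis.

The bookshelf is on top of the table. Three stools sit around the table at the −y, −x, +x sides.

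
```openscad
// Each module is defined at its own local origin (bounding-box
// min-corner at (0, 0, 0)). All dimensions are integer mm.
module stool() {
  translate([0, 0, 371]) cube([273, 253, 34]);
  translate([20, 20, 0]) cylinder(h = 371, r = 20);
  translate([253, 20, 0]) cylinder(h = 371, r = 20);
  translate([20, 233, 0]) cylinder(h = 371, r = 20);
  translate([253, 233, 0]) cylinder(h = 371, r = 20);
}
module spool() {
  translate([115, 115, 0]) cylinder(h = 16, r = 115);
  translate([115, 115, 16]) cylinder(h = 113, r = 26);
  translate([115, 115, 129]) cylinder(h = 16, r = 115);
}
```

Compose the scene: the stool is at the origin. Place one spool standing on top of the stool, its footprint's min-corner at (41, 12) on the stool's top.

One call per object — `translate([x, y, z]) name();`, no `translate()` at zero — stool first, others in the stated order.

stool();
translate([41, 12, 405]) spool();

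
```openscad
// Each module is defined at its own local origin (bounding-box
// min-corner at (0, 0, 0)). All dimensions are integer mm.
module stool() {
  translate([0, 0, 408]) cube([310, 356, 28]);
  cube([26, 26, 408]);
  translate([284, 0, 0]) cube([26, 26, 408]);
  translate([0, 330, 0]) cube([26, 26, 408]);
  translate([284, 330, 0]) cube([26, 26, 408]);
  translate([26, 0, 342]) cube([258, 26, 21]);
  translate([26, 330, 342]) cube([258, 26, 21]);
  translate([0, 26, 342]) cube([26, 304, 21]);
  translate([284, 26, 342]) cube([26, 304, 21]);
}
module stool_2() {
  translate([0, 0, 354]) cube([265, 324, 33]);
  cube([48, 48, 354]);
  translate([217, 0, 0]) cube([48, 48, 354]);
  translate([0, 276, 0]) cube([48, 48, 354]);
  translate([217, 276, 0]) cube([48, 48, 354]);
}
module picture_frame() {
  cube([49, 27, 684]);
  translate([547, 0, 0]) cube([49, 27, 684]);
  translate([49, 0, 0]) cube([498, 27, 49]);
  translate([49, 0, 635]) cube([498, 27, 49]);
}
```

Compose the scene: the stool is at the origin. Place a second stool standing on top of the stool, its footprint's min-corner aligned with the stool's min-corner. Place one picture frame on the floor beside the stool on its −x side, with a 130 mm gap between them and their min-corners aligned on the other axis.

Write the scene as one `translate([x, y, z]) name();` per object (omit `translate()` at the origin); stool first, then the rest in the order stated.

stool();
translate([0, 0, 436]) stool_2();
translate([-726, 0, 0]) picture_frame();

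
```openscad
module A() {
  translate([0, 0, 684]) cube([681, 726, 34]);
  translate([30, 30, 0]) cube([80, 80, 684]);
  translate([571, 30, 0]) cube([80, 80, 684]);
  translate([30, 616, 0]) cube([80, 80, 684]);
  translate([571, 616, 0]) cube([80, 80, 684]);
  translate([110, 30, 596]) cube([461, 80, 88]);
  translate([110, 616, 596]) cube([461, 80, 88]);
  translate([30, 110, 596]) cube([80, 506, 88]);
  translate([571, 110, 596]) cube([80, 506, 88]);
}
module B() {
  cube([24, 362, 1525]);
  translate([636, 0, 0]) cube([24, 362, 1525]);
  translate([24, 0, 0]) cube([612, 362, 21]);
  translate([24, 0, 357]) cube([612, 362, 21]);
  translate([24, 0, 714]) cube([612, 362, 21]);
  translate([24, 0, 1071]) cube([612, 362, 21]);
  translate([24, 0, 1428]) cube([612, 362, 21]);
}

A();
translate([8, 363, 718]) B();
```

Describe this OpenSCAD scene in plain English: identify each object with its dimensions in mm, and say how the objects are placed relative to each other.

A is a rectangular dining table. The top is 681×726×34 mm with its upper surface at z = 718 mm. It stands on four 80×80 mm square legs, each inset 30 mm from the nearest pair of top edges, running from the floor to the underside of the top. Four apron rails, 80 mm thick and 88 mm tall, run between adjacent legs with their top edges flush with the underside of the top and their outer faces flush with the legs' outer faces.

B is a bookshelf 660 mm wide overall, 362 mm deep and 1525 mm tall. The two sides are 24 mm thick vertical panels. 5 horizontal shelves of 21 mm thickness span between the inner faces of the sides; the lowest shelf sits on the floor and shelves are stacked with a clear vertical gap of 336 mm between each pair.

The bookshelf is on top of the table.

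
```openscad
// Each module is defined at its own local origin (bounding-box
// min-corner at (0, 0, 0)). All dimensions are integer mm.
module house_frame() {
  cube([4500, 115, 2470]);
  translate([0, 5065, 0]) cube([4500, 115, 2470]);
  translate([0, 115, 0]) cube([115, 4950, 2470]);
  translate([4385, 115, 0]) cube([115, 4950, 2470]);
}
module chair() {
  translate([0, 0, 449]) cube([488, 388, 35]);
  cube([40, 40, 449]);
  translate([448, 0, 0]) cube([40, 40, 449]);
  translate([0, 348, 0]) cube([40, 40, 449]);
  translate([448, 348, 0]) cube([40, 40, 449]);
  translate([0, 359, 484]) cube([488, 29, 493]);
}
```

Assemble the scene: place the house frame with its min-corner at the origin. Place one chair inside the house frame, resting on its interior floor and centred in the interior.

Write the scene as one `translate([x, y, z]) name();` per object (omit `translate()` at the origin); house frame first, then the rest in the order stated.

house_frame();
translate([2006, 2396, 0]) chair();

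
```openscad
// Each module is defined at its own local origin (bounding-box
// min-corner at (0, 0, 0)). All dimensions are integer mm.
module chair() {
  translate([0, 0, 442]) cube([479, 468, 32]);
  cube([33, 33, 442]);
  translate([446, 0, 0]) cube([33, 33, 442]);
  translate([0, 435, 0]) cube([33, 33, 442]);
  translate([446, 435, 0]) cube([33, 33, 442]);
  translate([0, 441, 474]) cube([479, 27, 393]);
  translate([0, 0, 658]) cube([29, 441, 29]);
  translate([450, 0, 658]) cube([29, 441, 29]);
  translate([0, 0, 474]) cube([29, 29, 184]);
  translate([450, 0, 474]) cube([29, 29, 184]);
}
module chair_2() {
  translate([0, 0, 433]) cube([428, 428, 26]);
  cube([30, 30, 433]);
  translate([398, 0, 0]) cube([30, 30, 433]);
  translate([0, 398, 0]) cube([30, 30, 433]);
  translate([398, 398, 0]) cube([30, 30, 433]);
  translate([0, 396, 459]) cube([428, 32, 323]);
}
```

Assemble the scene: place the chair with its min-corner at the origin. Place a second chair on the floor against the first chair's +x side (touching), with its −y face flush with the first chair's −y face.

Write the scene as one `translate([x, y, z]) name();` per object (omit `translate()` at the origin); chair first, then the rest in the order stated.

chair();
translate([479, 0, 0]) chair_2();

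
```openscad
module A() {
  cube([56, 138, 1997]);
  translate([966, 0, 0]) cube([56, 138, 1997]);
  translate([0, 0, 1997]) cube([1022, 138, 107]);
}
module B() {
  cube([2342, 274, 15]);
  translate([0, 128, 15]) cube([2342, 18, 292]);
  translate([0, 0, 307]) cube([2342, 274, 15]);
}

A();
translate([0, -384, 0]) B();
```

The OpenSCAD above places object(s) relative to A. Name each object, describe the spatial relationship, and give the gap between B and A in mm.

The I-beam's nearest face is 110 mm from the door frame's −y face.

A is a door frame. B is an I-beam. The I-beam is on the floor beside the door frame on its −y side. The gap between the I-beam and the door frame is 110 mm.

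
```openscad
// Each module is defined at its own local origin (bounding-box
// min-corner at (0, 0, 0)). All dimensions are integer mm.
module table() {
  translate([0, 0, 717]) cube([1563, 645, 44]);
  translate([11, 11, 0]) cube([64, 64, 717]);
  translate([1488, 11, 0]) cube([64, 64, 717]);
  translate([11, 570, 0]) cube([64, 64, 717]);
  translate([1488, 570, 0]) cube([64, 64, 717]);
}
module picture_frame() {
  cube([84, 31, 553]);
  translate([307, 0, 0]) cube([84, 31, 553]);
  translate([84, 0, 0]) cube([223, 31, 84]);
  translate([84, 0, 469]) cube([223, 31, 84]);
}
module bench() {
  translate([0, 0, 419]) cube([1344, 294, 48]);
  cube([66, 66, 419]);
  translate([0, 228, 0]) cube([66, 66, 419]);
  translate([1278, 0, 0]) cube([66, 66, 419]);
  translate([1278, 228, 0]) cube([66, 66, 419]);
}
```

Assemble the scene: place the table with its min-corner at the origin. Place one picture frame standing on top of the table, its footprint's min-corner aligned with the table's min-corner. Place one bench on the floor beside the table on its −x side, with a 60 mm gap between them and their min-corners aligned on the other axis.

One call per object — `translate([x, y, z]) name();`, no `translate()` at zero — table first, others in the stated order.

table();
translate([0, 0, 761]) picture_frame();
translate([-1404, 0, 0]) bench();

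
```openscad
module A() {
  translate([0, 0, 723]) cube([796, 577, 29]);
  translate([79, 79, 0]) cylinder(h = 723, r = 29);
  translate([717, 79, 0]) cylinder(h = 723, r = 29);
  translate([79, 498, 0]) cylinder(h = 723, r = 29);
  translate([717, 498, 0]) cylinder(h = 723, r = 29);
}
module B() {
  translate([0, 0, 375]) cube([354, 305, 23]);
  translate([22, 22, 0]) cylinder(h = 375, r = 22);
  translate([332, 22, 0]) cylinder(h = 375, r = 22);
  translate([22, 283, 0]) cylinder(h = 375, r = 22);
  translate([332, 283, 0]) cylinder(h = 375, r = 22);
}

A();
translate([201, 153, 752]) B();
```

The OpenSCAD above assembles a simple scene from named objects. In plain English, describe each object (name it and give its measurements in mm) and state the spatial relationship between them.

A is a table with a 796×577 mm rectangular top, 29 mm thick, top surface at z = 752 mm, supported by four round legs of 58 mm diameter, each leg's bounding box inset 50 mm from the nearest pair of top edges, running from the floor.

B is a simple wooden stool: a rectangular seat 354 mm (x) by 305 mm (y), 23 mm thick, top face at z = 398 mm, on four round legs, each 44 mm in diameter. The legs rest on z = 0, each leg's axis is inset half a diameter from the nearest pair of seat edges (so the leg's bounding box is flush with the corner).

The stool is on top of the table.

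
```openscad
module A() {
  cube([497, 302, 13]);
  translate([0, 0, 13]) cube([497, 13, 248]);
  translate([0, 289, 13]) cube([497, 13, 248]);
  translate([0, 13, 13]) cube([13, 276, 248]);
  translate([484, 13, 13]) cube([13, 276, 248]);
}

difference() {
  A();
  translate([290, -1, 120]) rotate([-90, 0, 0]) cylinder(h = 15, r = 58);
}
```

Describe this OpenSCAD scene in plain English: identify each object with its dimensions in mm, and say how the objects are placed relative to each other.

A is an open storage box with external size 497×302×261 mm and wall thickness 13 mm (the base is also 13 mm thick). The base covers the whole footprint; the four walls stand on the base, with the y-facing walls full-width and the x-facing walls fitting between their inner faces.

The open box has a circular hole of radius 58 mm through its front wall, centred at (x = 290, z = 120).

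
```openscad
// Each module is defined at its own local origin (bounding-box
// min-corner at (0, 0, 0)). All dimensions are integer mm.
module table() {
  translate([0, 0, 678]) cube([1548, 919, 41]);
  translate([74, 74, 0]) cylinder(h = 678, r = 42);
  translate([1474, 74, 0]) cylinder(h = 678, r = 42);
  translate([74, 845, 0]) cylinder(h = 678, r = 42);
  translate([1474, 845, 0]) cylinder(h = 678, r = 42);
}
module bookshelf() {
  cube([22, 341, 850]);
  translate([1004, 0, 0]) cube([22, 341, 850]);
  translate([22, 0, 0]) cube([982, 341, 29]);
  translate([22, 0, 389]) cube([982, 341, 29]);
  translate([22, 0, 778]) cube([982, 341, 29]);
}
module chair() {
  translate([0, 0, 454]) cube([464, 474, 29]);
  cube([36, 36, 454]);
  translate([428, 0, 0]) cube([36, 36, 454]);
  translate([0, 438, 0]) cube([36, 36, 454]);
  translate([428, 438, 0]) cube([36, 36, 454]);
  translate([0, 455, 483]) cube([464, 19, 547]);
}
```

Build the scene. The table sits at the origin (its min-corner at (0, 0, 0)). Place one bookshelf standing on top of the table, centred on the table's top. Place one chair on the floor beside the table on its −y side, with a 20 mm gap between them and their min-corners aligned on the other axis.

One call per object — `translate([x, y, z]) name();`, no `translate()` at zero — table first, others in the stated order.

table();
translate([261, 289, 719]) bookshelf();
translate([0, -494, 0]) chair();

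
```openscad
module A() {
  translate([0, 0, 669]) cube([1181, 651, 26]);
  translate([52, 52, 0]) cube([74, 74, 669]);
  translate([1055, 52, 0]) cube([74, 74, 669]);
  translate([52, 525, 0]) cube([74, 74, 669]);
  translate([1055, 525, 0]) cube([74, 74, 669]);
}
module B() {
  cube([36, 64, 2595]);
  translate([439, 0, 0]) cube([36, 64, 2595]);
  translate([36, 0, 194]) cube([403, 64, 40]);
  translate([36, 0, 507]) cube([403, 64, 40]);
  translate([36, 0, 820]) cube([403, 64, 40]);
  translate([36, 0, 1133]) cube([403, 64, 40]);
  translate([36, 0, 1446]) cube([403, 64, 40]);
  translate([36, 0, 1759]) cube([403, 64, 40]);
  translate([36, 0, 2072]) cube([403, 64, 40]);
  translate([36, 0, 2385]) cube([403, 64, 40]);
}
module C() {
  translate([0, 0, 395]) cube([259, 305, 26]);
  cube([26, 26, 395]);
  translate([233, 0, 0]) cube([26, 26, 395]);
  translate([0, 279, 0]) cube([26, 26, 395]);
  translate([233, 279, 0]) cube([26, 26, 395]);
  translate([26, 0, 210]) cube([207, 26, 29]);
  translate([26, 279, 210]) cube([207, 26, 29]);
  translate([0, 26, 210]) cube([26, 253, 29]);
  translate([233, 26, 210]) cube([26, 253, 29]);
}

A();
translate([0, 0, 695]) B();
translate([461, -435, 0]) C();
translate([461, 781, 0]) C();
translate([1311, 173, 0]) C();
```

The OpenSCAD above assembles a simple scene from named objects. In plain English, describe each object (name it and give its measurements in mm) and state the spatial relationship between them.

A is a table with a 1181×651 mm rectangular top, 26 mm thick, top surface at z = 695 mm, supported by four 74×74 mm square legs, each inset 52 mm from the nearest pair of top edges, running from the floor.

B is a straight ladder. Two 36×64 mm vertical rails, 2595 mm tall, stand 475 mm apart (outside-to-outside) with their front faces coplanar on the −y side. 8 rungs, each 64 mm deep and 40 mm tall, span between the inner faces of the rails, front faces flush with the rails. The lowest rung's underside is at z = 194 mm and rungs are spaced 313 mm apart (underside to underside).

C is a four-legged stool. The seat is 259×305 mm, 26 mm thick, top at z = 421 mm. It stands on four square legs, each 26×26 mm in cross-section, from z = 0 to the seat underside, each flush with a corner of the seat. Four stretchers, 26 mm wide and 29 mm tall, connect adjacent legs with their undersides at z = 210 mm, each running between the inner faces of the legs it joins and aligned with the legs' outer faces on the other axis.

The ladder is on top of the table. Three stools sit around the table at the −y, +y, +x sides.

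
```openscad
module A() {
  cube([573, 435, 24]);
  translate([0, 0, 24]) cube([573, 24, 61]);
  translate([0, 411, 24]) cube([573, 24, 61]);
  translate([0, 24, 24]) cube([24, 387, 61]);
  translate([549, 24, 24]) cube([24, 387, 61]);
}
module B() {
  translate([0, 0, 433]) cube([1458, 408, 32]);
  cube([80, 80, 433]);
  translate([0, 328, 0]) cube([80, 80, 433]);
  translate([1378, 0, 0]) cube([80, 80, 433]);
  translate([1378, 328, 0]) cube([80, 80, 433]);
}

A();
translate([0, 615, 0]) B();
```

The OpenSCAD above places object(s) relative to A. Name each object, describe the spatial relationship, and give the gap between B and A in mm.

A is an open box. B is a bench. The bench is on the floor beside the open box on its +y side. The gap between the bench and the open box is 180 mm.

The bench's nearest face is 180 mm from the open box's +y face.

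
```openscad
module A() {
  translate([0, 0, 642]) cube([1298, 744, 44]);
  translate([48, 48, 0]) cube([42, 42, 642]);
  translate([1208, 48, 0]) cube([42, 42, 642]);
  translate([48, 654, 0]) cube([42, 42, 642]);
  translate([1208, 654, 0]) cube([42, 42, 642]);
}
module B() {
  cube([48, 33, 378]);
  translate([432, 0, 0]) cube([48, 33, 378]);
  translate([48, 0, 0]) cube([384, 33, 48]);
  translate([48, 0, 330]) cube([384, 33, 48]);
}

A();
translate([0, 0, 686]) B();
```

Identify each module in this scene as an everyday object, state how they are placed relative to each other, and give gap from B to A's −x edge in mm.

The picture frame's min-x is at 0; the table's min-x is 0; gap = 0 mm.

A is a table. B is a picture frame. The picture frame is on top of the table. The gap from the picture frame to the table's −x edge is 0 mm.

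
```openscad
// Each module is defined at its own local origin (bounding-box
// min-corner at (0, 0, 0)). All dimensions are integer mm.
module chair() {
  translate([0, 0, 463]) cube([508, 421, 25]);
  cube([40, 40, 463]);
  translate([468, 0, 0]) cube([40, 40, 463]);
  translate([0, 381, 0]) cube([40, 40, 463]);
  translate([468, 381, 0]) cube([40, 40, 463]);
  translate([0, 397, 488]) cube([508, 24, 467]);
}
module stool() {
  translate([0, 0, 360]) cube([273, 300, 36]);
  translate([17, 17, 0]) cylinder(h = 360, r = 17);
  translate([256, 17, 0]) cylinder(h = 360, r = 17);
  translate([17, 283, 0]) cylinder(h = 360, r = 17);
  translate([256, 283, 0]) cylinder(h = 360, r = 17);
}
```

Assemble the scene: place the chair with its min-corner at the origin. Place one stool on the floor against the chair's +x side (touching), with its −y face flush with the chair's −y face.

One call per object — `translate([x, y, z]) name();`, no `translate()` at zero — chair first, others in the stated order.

chair();
translate([508, 0, 0]) stool();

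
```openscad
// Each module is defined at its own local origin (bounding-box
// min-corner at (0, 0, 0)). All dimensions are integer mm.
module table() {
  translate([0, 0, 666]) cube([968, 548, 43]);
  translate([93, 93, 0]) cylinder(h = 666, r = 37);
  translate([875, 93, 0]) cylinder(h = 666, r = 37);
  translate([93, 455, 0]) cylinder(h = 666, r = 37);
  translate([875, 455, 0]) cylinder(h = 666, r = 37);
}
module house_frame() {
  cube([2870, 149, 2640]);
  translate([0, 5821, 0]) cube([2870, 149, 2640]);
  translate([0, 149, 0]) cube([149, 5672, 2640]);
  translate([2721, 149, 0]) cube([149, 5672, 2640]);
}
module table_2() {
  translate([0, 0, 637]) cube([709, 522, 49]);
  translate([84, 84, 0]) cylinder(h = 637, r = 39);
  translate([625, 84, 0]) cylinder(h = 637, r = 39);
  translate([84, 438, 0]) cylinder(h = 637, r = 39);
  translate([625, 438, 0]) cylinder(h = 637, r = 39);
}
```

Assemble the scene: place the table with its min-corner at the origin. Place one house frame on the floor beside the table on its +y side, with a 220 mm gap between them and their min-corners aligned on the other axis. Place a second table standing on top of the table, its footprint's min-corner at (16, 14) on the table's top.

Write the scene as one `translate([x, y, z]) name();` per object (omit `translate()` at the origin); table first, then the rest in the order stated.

table();
translate([0, 768, 0]) house_frame();
translate([16, 14, 709]) table_2();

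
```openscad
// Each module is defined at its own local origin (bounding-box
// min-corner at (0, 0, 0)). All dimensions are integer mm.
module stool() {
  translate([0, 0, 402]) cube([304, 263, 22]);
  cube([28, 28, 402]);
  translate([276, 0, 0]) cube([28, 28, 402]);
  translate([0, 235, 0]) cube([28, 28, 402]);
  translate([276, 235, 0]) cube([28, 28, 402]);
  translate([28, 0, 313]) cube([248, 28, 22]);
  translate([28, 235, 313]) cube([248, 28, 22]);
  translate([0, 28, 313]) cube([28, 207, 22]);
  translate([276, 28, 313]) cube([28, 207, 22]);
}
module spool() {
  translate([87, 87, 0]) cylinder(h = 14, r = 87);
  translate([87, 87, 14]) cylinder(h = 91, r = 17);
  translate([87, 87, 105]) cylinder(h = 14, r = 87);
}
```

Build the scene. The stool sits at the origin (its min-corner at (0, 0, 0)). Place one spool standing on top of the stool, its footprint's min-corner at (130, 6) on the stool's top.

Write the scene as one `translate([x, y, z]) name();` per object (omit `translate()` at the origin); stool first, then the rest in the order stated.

stool();
translate([130, 6, 424]) spool();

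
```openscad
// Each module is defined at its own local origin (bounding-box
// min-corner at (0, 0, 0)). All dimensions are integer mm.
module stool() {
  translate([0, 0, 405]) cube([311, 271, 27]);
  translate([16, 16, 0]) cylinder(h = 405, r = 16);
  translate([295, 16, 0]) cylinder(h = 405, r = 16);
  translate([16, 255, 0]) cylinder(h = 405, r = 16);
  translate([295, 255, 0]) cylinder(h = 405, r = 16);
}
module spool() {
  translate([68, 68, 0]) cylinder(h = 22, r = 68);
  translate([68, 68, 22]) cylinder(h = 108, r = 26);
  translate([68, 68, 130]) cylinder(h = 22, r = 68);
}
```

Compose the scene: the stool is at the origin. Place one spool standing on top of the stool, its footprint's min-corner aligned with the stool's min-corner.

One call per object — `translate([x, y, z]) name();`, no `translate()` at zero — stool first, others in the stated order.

stool();
translate([0, 0, 432]) spool();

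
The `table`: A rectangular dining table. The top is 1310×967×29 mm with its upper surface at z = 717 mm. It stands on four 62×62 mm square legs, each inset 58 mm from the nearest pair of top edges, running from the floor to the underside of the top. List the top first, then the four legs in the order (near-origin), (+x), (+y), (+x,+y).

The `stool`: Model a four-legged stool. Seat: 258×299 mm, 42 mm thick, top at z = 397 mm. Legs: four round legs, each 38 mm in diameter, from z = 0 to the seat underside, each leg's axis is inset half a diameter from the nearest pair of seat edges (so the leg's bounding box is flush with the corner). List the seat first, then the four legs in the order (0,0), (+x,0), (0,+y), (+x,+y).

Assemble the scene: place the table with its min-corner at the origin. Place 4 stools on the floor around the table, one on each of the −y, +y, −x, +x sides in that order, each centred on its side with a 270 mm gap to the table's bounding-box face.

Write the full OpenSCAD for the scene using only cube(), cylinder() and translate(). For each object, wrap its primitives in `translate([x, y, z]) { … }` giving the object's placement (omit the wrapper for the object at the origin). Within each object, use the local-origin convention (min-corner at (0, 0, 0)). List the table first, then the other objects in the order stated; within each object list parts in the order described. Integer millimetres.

translate([0, 0, 688]) cube([1310, 967, 29]);
translate([58, 58, 0]) cube([62, 62, 688]);
translate([1190, 58, 0]) cube([62, 62, 688]);
translate([58, 847, 0]) cube([62, 62, 688]);
translate([1190, 847, 0]) cube([62, 62, 688]);
translate([526, -569, 0]) {
  translate([0, 0, 355]) cube([258, 299, 42]);
  translate([19, 19, 0]) cylinder(h = 355, r = 19);
  translate([239, 19, 0]) cylinder(h = 355, r = 19);
  translate([19, 280, 0]) cylinder(h = 355, r = 19);
  translate([239, 280, 0]) cylinder(h = 355, r = 19);
}
translate([526, 1237, 0]) {
  translate([0, 0, 355]) cube([258, 299, 42]);
  translate([19, 19, 0]) cylinder(h = 355, r = 19);
  translate([239, 19, 0]) cylinder(h = 355, r = 19);
  translate([19, 280, 0]) cylinder(h = 355, r = 19);
  translate([239, 280, 0]) cylinder(h = 355, r = 19);
}
translate([-528, 334, 0]) {
  translate([0, 0, 355]) cube([258, 299, 42]);
  translate([19, 19, 0]) cylinder(h = 355, r = 19);
  translate([239, 19, 0]) cylinder(h = 355, r = 19);
  translate([19, 280, 0]) cylinder(h = 355, r = 19);
  translate([239, 280, 0]) cylinder(h = 355, r = 19);
}
translate([1580, 334, 0]) {
  translate([0, 0, 355]) cube([258, 299, 42]);
  translate([19, 19, 0]) cylinder(h = 355, r = 19);
  translate([239, 19, 0]) cylinder(h = 355, r = 19);
  translate([19, 280, 0]) cylinder(h = 355, r = 19);
  translate([239, 280, 0]) cylinder(h = 355, r = 19);
}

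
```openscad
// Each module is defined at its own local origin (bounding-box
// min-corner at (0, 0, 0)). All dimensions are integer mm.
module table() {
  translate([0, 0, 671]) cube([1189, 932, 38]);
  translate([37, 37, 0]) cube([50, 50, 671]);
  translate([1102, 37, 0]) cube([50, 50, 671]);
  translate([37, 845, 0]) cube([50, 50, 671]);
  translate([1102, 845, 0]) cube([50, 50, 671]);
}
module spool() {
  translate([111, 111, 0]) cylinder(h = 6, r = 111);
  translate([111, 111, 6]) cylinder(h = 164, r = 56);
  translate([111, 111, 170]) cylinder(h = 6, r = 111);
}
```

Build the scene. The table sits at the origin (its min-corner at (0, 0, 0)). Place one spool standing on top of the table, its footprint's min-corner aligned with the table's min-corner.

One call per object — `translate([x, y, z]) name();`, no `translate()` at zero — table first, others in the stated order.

table();
translate([0, 0, 709]) spool();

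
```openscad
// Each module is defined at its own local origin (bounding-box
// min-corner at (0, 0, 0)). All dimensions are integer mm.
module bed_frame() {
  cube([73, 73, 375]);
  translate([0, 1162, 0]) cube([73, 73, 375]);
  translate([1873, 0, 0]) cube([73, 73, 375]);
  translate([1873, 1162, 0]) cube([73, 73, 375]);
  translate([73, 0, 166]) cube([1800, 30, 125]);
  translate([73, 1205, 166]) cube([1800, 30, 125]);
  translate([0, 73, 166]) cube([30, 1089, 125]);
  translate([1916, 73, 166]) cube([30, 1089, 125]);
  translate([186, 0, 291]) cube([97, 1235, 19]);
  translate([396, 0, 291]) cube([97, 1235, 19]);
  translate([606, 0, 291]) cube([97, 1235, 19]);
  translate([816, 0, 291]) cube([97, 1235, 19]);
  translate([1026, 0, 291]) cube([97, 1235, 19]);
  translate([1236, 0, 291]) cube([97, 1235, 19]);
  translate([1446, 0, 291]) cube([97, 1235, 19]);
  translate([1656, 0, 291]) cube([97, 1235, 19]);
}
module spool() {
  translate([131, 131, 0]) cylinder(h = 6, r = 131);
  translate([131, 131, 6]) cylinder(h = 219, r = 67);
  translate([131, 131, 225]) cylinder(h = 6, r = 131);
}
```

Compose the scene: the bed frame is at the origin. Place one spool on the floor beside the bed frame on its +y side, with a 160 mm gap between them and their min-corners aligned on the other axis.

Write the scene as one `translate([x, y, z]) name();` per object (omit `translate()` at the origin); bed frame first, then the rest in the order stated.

bed_frame();
translate([0, 1395, 0]) spool();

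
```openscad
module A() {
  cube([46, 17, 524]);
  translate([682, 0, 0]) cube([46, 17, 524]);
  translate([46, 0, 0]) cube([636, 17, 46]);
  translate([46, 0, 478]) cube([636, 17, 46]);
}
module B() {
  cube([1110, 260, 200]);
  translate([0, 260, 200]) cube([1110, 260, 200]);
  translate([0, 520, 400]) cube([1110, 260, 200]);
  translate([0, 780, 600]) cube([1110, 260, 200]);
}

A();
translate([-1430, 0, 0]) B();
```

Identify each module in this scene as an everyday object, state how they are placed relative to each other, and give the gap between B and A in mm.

A is a picture frame. B is a staircase. The staircase is on the floor beside the picture frame on its −x side. The gap between the staircase and the picture frame is 320 mm.

The staircase's nearest face is 320 mm from the picture frame's −x face.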